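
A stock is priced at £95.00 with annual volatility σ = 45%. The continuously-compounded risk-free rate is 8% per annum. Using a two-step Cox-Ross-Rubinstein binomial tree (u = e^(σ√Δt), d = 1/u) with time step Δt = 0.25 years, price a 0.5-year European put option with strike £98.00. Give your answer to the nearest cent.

CRR parameters: u = e^(σ√Δt) = e^(0.45·√0.25) = 1.2523, d = 1/u = 0.7985
Per-period rate: rΔt = 0.08·0.25 = 0.02, so R = e^0.02 = 1.0202
Risk-neutral probability p = (e^0.02 − 0.7985)/(1.2523 − 0.7985) = 0.2217/0.4538 = 0.4885
Terminal stock prices: S_uu = 149, S_ud = 95, S_dd = 60.57
Terminal payoffs (K − S): max(-50.99, 0) = 0, max(3, 0) = 3, max(37.43, 0) = 37.43
Node u (S = 119): V_u = e^(−0.02)·[0.4885·0.0000 + 0.5115·3.0000] = 1.5041
Node d (S = 75.86): V_d = e^(−0.02)·[0.4885·3.0000 + 0.5115·37.4253] = 20.2004
Node 0 (S = 95): V_0 = e^(−0.02)·[0.4885·1.5041 + 0.5115·20.2004] = 10.8481

£10.85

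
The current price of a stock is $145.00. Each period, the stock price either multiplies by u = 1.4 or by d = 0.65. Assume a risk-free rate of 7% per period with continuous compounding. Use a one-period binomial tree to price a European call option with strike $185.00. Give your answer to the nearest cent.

$9.45

Risk-neutral probability p = (e^0.07 − 0.65)/(1.4 − 0.65) = 0.4225/0.7500 = 0.5633
Terminal stock prices: S_u = 203, S_d = 94.25
Terminal payoffs (S − K): max(18, 0) = 18, max(-90.75, 0) = 0
Node 0 (S = 145): V_0 = e^(−0.07)·[0.5633·18.0000 + 0.4367·0.0000] = 9.4547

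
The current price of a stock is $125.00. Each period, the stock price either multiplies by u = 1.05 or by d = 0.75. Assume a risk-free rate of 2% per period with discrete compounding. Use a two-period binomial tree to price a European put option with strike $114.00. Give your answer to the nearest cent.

Risk-neutral probability p = (1 + 0.02 − 0.75)/(1.05 − 0.75) = 0.2700/0.3000 = 0.9000
Terminal stock prices: S_uu = 137.8, S_ud = 98.44, S_dd = 70.31
Terminal payoffs (K − S): max(-23.81, 0) = 0, max(15.56, 0) = 15.56, max(43.69, 0) = 43.69
Node u (S = 131.2): V_u = 1/1.02·[0.9000·0.0000 + 0.1000·15.5625] = 1.5257
Node d (S = 93.75): V_d = 1/1.02·[0.9000·15.5625 + 0.1000·43.6875] = 18.0147
Node 0 (S = 125): V_0 = 1/1.02·[0.9000·1.5257 + 0.1000·18.0147] = 3.1124

$3.11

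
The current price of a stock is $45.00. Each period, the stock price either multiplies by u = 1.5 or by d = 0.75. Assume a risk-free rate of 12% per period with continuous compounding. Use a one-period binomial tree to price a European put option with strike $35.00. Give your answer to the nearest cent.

$0.55

Risk-neutral probability p = (e^0.12 − 0.75)/(1.5 − 0.75) = 0.3775/0.7500 = 0.5033
Terminal stock prices: S_u = 67.5, S_d = 33.75
Terminal payoffs (K − S): max(-32.5, 0) = 0, max(1.25, 0) = 1.25
Node 0 (S = 45): V_0 = e^(−0.12)·[0.5033·0.0000 + 0.4967·1.2500] = 0.5506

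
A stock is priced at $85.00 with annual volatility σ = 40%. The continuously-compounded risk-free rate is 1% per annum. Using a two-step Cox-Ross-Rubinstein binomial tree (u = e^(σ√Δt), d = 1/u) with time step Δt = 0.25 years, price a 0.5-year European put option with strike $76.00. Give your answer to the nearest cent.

CRR parameters: u = e^(σ√Δt) = e^(0.4·√0.25) = 1.2214, d = 1/u = 0.8187
Per-period rate: rΔt = 0.01·0.25 = 0.0025, so R = e^0.0025 = 1.0025
Risk-neutral probability p = (e^0.0025 − 0.8187)/(1.2214 − 0.8187) = 0.1838/0.4027 = 0.4564
Terminal stock prices: S_uu = 126.8, S_ud = 85, S_dd = 56.98
Terminal payoffs (K − S): max(-50.81, 0) = 0, max(-9, 0) = 0, max(19.02, 0) = 19.02
Node u (S = 103.8): V_u = e^(−0.0025)·[0.4564·0.0000 + 0.5436·0.0000] = 0.0000
Node d (S = 69.59): V_d = e^(−0.0025)·[0.4564·0.0000 + 0.5436·19.0228] = 10.3153
Node 0 (S = 85): V_0 = e^(−0.0025)·[0.4564·0.0000 + 0.5436·10.3153] = 5.5936

$5.59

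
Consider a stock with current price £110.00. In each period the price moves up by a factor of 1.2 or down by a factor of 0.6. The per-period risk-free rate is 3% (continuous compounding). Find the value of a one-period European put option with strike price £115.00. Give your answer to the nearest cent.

Risk-neutral probability p = (e^0.03 − 0.6)/(1.2 − 0.6) = 0.4305/0.6000 = 0.7174
Terminal stock prices: S_u = 132, S_d = 66
Terminal payoffs (K − S): max(-17, 0) = 0, max(49, 0) = 49
Node 0 (S = 110): V_0 = e^(−0.03)·[0.7174·0.0000 + 0.2826·49.0000] = 13.4370

£13.44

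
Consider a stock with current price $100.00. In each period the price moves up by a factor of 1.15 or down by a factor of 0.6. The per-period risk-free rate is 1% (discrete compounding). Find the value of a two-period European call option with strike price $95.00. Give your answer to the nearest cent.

Risk-neutral probability p = (1 + 0.01 − 0.6)/(1.15 − 0.6) = 0.4100/0.5500 = 0.7455
Terminal stock prices: S_uu = 132.2, S_ud = 69, S_dd = 36
Terminal payoffs (S − K): max(37.25, 0) = 37.25, max(-26, 0) = 0, max(-59, 0) = 0
Node u (S = 115): V_u = 1/1.01·[0.7455·37.2500 + 0.2545·0.0000] = 27.4932
Node d (S = 60): V_d = 1/1.01·[0.7455·0.0000 + 0.2545·0.0000] = 0.0000
Node 0 (S = 100): V_0 = 1/1.01·[0.7455·27.4932 + 0.2545·0.0000] = 20.2920

$20.29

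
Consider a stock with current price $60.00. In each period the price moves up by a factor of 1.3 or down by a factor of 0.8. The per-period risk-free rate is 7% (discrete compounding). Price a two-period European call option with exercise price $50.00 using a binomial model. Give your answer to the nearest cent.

Risk-neutral probability p = (1 + 0.07 − 0.8)/(1.3 − 0.8) = 0.2700/0.5000 = 0.5400
Terminal stock prices: S_uu = 101.4, S_ud = 62.4, S_dd = 38.4
Terminal payoffs (S − K): max(51.4, 0) = 51.4, max(12.4, 0) = 12.4, max(-11.6, 0) = 0
Node u (S = 78): V_u = 1/1.07·[0.5400·51.4000 + 0.4600·12.4000] = 31.2710
Node d (S = 48): V_d = 1/1.07·[0.5400·12.4000 + 0.4600·0.0000] = 6.2579
Node 0 (S = 60): V_0 = 1/1.07·[0.5400·31.2710 + 0.4600·6.2579] = 18.4720

$18.47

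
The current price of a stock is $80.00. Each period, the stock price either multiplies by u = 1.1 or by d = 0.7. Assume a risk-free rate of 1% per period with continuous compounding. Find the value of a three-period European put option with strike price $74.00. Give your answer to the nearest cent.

Risk-neutral probability p = (e^0.01 − 0.7)/(1.1 − 0.7) = 0.3101/0.4000 = 0.7751
Terminal stock prices: S_uuu = 106.5, S_uud = 67.76, S_udd = 43.12, S_ddd = 27.44
Terminal payoffs (K − S): max(-32.48, 0) = 0, max(6.24, 0) = 6.24, max(30.88, 0) = 30.88, max(46.56, 0) = 46.56
Node uu (S = 96.8): V_uu = e^(−0.01)·[0.7751·0.0000 + 0.2249·6.2400] = 1.3893
Node ud (S = 61.6): V_ud = e^(−0.01)·[0.7751·6.2400 + 0.2249·30.8800] = 11.6637
Node dd (S = 39.2): V_dd = e^(−0.01)·[0.7751·30.8800 + 0.2249·46.5600] = 34.0637
Node u (S = 88): V_u = e^(−0.01)·[0.7751·1.3893 + 0.2249·11.6637] = 3.6629
Node d (S = 56): V_d = e^(−0.01)·[0.7751·11.6637 + 0.2249·34.0637] = 16.5347
Node 0 (S = 80): V_0 = e^(−0.01)·[0.7751·3.6629 + 0.2249·16.5347] = 6.4922

$6.49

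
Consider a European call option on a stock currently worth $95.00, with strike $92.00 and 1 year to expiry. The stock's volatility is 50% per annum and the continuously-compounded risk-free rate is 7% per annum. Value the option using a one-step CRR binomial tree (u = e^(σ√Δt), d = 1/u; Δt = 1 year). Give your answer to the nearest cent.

CRR parameters: u = e^(σ√Δt) = e^(0.5·√1) = 1.6487, d = 1/u = 0.6065
Per-period rate: rΔt = 0.07·1 = 0.07, so R = e^0.07 = 1.0725
Risk-neutral probability p = (e^0.07 − 0.6065)/(1.6487 − 0.6065) = 0.4660/1.0422 = 0.4471
Terminal stock prices: S_u = 156.6, S_d = 57.62
Terminal payoffs (S − K): max(64.63, 0) = 64.63, max(-34.38, 0) = 0
Node 0 (S = 95): V_0 = e^(−0.07)·[0.4471·64.6285 + 0.5529·0.0000] = 26.9427

$26.94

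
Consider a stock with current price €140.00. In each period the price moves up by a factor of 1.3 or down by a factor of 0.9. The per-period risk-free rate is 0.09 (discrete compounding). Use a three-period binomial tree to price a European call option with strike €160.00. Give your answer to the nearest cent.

€26.74

Risk-neutral probability p = (1 + 0.09 − 0.9)/(1.3 − 0.9) = 0.1900/0.4000 = 0.4750
Terminal stock prices: S_uuu = 307.6, S_uud = 212.9, S_udd = 147.4, S_ddd = 102.1
Terminal payoffs (S − K): max(147.6, 0) = 147.6, max(52.94, 0) = 52.94, max(-12.58, 0) = 0, max(-57.94, 0) = 0
Node uu (S = 236.6): V_uu = 1/1.09·[0.4750·147.5800 + 0.5250·52.9400] = 89.8110
Node ud (S = 163.8): V_ud = 1/1.09·[0.4750·52.9400 + 0.5250·0.0000] = 23.0702
Node dd (S = 113.4): V_dd = 1/1.09·[0.4750·0.0000 + 0.5250·0.0000] = 0.0000
Node u (S = 182): V_u = 1/1.09·[0.4750·89.8110 + 0.5250·23.0702] = 50.2496
Node d (S = 126): V_d = 1/1.09·[0.4750·23.0702 + 0.5250·0.0000] = 10.0535
Node 0 (S = 140): V_0 = 1/1.09·[0.4750·50.2496 + 0.5250·10.0535] = 26.7401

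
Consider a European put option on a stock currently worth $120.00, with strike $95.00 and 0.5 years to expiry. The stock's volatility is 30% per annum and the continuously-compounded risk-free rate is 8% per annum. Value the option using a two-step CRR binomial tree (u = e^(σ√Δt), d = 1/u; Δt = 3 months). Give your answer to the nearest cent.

$1.30

CRR parameters: u = e^(σ√Δt) = e^(0.3·√0.25) = 1.1618, d = 1/u = 0.8607
Per-period rate: rΔt = 0.08·0.25 = 0.02, so R = e^0.02 = 1.0202
Risk-neutral probability p = (e^0.02 − 0.8607)/(1.1618 − 0.8607) = 0.1595/0.3011 = 0.5297
Terminal stock prices: S_uu = 162, S_ud = 120, S_dd = 88.9
Terminal payoffs (K − S): max(-66.98, 0) = 0, max(-25, 0) = 0, max(6.102, 0) = 6.102
Node u (S = 139.4): V_u = e^(−0.02)·[0.5297·0.0000 + 0.4703·0.0000] = 0.0000
Node d (S = 103.3): V_d = e^(−0.02)·[0.5297·0.0000 + 0.4703·6.1018] = 2.8131
Node 0 (S = 120): V_0 = e^(−0.02)·[0.5297·0.0000 + 0.4703·2.8131] = 1.2969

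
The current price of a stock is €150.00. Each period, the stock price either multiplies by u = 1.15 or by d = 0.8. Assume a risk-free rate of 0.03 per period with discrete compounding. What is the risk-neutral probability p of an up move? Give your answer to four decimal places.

p = 0.6571

Risk-neutral probability p = (1 + 0.03 − 0.8)/(1.15 − 0.8) = 0.2300/0.3500 = 0.6571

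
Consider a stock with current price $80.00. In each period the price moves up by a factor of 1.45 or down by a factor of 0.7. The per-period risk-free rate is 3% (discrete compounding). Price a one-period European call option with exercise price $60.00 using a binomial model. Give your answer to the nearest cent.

$23.92

Risk-neutral probability p = (1 + 0.03 − 0.7)/(1.45 − 0.7) = 0.3300/0.7500 = 0.4400
Terminal stock prices: S_u = 116, S_d = 56
Terminal payoffs (S − K): max(56, 0) = 56, max(-4, 0) = 0
Node 0 (S = 80): V_0 = 1/1.03·[0.4400·56.0000 + 0.5600·0.0000] = 23.9223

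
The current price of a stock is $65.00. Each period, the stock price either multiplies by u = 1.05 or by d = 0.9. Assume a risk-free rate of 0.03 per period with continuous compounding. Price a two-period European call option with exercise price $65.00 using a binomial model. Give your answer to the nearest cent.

$4.75

Risk-neutral probability p = (e^0.03 − 0.9)/(1.05 − 0.9) = 0.1305/0.1500 = 0.8697
Terminal stock prices: S_uu = 71.66, S_ud = 61.43, S_dd = 52.65
Terminal payoffs (S − K): max(6.663, 0) = 6.663, max(-3.575, 0) = 0, max(-12.35, 0) = 0
Node u (S = 68.25): V_u = e^(−0.03)·[0.8697·6.6625 + 0.1303·0.0000] = 5.6231
Node d (S = 58.5): V_d = e^(−0.03)·[0.8697·0.0000 + 0.1303·0.0000] = 0.0000
Node 0 (S = 65): V_0 = e^(−0.03)·[0.8697·5.6231 + 0.1303·0.0000] = 4.7459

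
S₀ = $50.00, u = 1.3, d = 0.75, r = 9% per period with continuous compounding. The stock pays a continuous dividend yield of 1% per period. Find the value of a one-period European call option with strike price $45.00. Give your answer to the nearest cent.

Per-period risk-free factor R = e^0.09 = 1.0942; dividend-adjusted growth = e^(0.09−0.01) = 1.0833.
Risk-neutral probability p = (1.0833 − 0.75)/(1.3 − 0.75) = 0.3333/0.5500 = 0.6060
Terminal stock prices: S_u = 65, S_d = 37.5
Terminal payoffs (S − K): max(20, 0) = 20, max(-7.5, 0) = 0
Node 0 (S = 50): V_0 = e^(−0.09)·[0.6060·20.0000 + 0.3940·0.0000] = 11.0764

$11.08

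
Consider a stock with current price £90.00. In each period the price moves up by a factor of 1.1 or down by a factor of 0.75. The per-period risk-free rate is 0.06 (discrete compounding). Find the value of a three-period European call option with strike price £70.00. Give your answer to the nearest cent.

£31.68

Risk-neutral probability p = (1 + 0.06 − 0.75)/(1.1 − 0.75) = 0.3100/0.3500 = 0.8857
Terminal stock prices: S_uuu = 119.8, S_uud = 81.68, S_udd = 55.69, S_ddd = 37.97
Terminal payoffs (S − K): max(49.79, 0) = 49.79, max(11.68, 0) = 11.68, max(-14.31, 0) = 0, max(-32.03, 0) = 0
Node uu (S = 108.9): V_uu = 1/1.06·[0.8857·49.7900 + 0.1143·11.6750] = 42.8623
Node ud (S = 74.25): V_ud = 1/1.06·[0.8857·11.6750 + 0.1143·0.0000] = 9.7554
Node dd (S = 50.62): V_dd = 1/1.06·[0.8857·0.0000 + 0.1143·0.0000] = 0.0000
Node u (S = 99): V_u = 1/1.06·[0.8857·42.8623 + 0.1143·9.7554] = 36.8666
Node d (S = 67.5): V_d = 1/1.06·[0.8857·9.7554 + 0.1143·0.0000] = 8.1514
Node 0 (S = 90): V_0 = 1/1.06·[0.8857·36.8666 + 0.1143·8.1514] = 31.6839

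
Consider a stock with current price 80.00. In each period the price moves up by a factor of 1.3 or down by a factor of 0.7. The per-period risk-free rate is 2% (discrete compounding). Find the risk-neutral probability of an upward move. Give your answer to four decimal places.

p = 0.5333

Risk-neutral probability p = (1 + 0.02 − 0.7)/(1.3 − 0.7) = 0.3200/0.6000 = 0.5333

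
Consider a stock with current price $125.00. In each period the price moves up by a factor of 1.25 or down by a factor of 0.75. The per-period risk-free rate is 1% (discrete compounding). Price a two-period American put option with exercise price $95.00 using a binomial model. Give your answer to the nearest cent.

$5.58

Risk-neutral probability p = (1 + 0.01 − 0.75)/(1.25 − 0.75) = 0.2600/0.5000 = 0.5200
Terminal stock prices: S_uu = 195.3, S_ud = 117.2, S_dd = 70.31
Terminal payoffs (K − S): max(-100.3, 0) = 0, max(-22.19, 0) = 0, max(24.69, 0) = 24.69
Node u (S = 156.2): continuation = 1/1.01·[0.5200·0.0000 + 0.4800·0.0000] = 0.0000; exercise value = 0.0000 ≤ continuation, so V_u = 0.0000
Node d (S = 93.75): continuation = 1/1.01·[0.5200·0.0000 + 0.4800·24.6875] = 11.7327; exercise value = 1.2500 ≤ continuation, so V_d = 11.7327
Node 0 (S = 125): continuation = 1/1.01·[0.5200·0.0000 + 0.4800·11.7327] = 5.5759; exercise value = 0.0000 ≤ continuation, so V_0 = 5.5759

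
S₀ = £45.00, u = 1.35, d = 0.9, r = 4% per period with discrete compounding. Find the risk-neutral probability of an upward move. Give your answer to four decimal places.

Risk-neutral probability p = (1 + 0.04 − 0.9)/(1.35 − 0.9) = 0.1400/0.4500 = 0.3111

p = 0.3111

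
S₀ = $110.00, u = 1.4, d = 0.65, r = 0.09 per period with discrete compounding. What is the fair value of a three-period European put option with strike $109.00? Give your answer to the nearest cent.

Risk-neutral probability p = (1 + 0.09 − 0.65)/(1.4 − 0.65) = 0.4400/0.7500 = 0.5867
Terminal stock prices: S_uuu = 301.8, S_uud = 140.1, S_udd = 65.07, S_ddd = 30.21
Terminal payoffs (K − S): max(-192.8, 0) = 0, max(-31.14, 0) = 0, max(43.93, 0) = 43.93, max(78.79, 0) = 78.79
Node uu (S = 215.6): V_uu = 1/1.09·[0.5867·0.0000 + 0.4133·0.0000] = 0.0000
Node ud (S = 100.1): V_ud = 1/1.09·[0.5867·0.0000 + 0.4133·43.9350] = 16.6604
Node dd (S = 46.48): V_dd = 1/1.09·[0.5867·43.9350 + 0.4133·78.7912] = 53.5250
Node u (S = 154): V_u = 1/1.09·[0.5867·0.0000 + 0.4133·16.6604] = 6.3177
Node d (S = 71.5): V_d = 1/1.09·[0.5867·16.6604 + 0.4133·53.5250] = 29.2640
Node 0 (S = 110): V_0 = 1/1.09·[0.5867·6.3177 + 0.4133·29.2640] = 14.4974

$14.50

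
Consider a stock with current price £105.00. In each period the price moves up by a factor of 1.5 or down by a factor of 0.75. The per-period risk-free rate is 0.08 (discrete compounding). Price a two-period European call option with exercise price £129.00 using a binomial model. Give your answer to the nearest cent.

£17.80

Risk-neutral probability p = (1 + 0.08 − 0.75)/(1.5 − 0.75) = 0.3300/0.7500 = 0.4400
Terminal stock prices: S_uu = 236.2, S_ud = 118.1, S_dd = 59.06
Terminal payoffs (S − K): max(107.2, 0) = 107.2, max(-10.88, 0) = 0, max(-69.94, 0) = 0
Node u (S = 157.5): V_u = 1/1.08·[0.4400·107.2500 + 0.5600·0.0000] = 43.6944
Node d (S = 78.75): V_d = 1/1.08·[0.4400·0.0000 + 0.5600·0.0000] = 0.0000
Node 0 (S = 105): V_0 = 1/1.08·[0.4400·43.6944 + 0.5600·0.0000] = 17.8014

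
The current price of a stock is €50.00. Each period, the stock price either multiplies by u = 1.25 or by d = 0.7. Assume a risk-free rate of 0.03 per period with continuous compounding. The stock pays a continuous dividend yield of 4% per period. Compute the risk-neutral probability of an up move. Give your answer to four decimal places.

p = 0.5274

Per-period risk-free factor R = e^0.03 = 1.0305; dividend-adjusted growth = e^(0.03−0.04) = 0.9900.
Risk-neutral probability p = (0.9900 − 0.7)/(1.25 − 0.7) = 0.2900/0.5500 = 0.5274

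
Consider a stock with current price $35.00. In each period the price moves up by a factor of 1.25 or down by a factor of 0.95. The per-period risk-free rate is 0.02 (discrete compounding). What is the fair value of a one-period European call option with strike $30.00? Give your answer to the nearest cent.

Risk-neutral probability p = (1 + 0.02 − 0.95)/(1.25 − 0.95) = 0.0700/0.3000 = 0.2333
Terminal stock prices: S_u = 43.75, S_d = 33.25
Terminal payoffs (S − K): max(13.75, 0) = 13.75, max(3.25, 0) = 3.25
Node 0 (S = 35): V_0 = 1/1.02·[0.2333·13.7500 + 0.7667·3.2500] = 5.5882

$5.59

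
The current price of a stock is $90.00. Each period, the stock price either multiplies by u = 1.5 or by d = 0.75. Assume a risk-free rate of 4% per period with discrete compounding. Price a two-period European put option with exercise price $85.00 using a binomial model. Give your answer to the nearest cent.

$11.96

Risk-neutral probability p = (1 + 0.04 − 0.75)/(1.5 − 0.75) = 0.2900/0.7500 = 0.3867
Terminal stock prices: S_uu = 202.5, S_ud = 101.2, S_dd = 50.62
Terminal payoffs (K − S): max(-117.5, 0) = 0, max(-16.25, 0) = 0, max(34.38, 0) = 34.38
Node u (S = 135): V_u = 1/1.04·[0.3867·0.0000 + 0.6133·0.0000] = 0.0000
Node d (S = 67.5): V_d = 1/1.04·[0.3867·0.0000 + 0.6133·34.3750] = 20.2724
Node 0 (S = 90): V_0 = 1/1.04·[0.3867·0.0000 + 0.6133·20.2724] = 11.9555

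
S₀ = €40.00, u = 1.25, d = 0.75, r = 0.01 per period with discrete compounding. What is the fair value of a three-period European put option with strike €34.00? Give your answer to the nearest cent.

€3.89

Risk-neutral probability p = (1 + 0.01 − 0.75)/(1.25 − 0.75) = 0.2600/0.5000 = 0.5200
Terminal stock prices: S_uuu = 78.12, S_uud = 46.88, S_udd = 28.12, S_ddd = 16.88
Terminal payoffs (K − S): max(-44.12, 0) = 0, max(-12.88, 0) = 0, max(5.875, 0) = 5.875, max(17.12, 0) = 17.12
Node uu (S = 62.5): V_uu = 1/1.01·[0.5200·0.0000 + 0.4800·0.0000] = 0.0000
Node ud (S = 37.5): V_ud = 1/1.01·[0.5200·0.0000 + 0.4800·5.8750] = 2.7921
Node dd (S = 22.5): V_dd = 1/1.01·[0.5200·5.8750 + 0.4800·17.1250] = 11.1634
Node u (S = 50): V_u = 1/1.01·[0.5200·0.0000 + 0.4800·2.7921] = 1.3269
Node d (S = 30): V_d = 1/1.01·[0.5200·2.7921 + 0.4800·11.1634] = 6.7429
Node 0 (S = 40): V_0 = 1/1.01·[0.5200·1.3269 + 0.4800·6.7429] = 3.8877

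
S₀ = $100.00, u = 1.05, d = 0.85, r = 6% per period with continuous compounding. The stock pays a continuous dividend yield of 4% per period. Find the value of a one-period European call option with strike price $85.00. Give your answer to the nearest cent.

Per-period risk-free factor R = e^0.06 = 1.0618; dividend-adjusted growth = e^(0.06−0.04) = 1.0202.
Risk-neutral probability p = (1.0202 − 0.85)/(1.05 − 0.85) = 0.1702/0.2000 = 0.8510
Terminal stock prices: S_u = 105, S_d = 85
Terminal payoffs (S − K): max(20, 0) = 20, max(0, 0) = 0
Node 0 (S = 100): V_0 = e^(−0.06)·[0.8510·20.0000 + 0.1490·0.0000] = 16.0290

$16.03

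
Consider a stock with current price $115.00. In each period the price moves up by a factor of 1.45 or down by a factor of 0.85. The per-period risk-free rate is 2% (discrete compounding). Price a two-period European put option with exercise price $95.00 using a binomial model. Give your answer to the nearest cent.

Risk-neutral probability p = (1 + 0.02 − 0.85)/(1.45 − 0.85) = 0.1700/0.6000 = 0.2833
Terminal stock prices: S_uu = 241.8, S_ud = 141.7, S_dd = 83.09
Terminal payoffs (K − S): max(-146.8, 0) = 0, max(-46.74, 0) = 0, max(11.91, 0) = 11.91
Node u (S = 166.8): V_u = 1/1.02·[0.2833·0.0000 + 0.7167·0.0000] = 0.0000
Node d (S = 97.75): V_d = 1/1.02·[0.2833·0.0000 + 0.7167·11.9125] = 8.3699
Node 0 (S = 115): V_0 = 1/1.02·[0.2833·0.0000 + 0.7167·8.3699] = 5.8808

$5.88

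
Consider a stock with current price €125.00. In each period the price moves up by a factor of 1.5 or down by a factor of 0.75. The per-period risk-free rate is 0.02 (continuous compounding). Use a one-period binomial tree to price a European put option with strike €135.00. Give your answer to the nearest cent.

Risk-neutral probability p = (e^0.02 − 0.75)/(1.5 − 0.75) = 0.2702/0.7500 = 0.3603
Terminal stock prices: S_u = 187.5, S_d = 93.75
Terminal payoffs (K − S): max(-52.5, 0) = 0, max(41.25, 0) = 41.25
Node 0 (S = 125): V_0 = e^(−0.02)·[0.3603·0.0000 + 0.6397·41.2500] = 25.8664

€25.87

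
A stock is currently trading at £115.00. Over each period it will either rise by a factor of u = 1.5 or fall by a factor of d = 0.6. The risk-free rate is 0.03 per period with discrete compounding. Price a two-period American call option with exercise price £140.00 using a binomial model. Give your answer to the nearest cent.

£25.55

Risk-neutral probability p = (1 + 0.03 − 0.6)/(1.5 − 0.6) = 0.4300/0.9000 = 0.4778
Terminal stock prices: S_uu = 258.8, S_ud = 103.5, S_dd = 41.4
Terminal payoffs (S − K): max(118.8, 0) = 118.8, max(-36.5, 0) = 0, max(-98.6, 0) = 0
Node u (S = 172.5): continuation = 1/1.03·[0.4778·118.7500 + 0.5222·0.0000] = 55.0836; exercise value = 32.5000 ≤ continuation, so V_u = 55.0836
Node d (S = 69): continuation = 1/1.03·[0.4778·0.0000 + 0.5222·0.0000] = 0.0000; exercise value = 0.0000 ≤ continuation, so V_d = 0.0000
Node 0 (S = 115): continuation = 1/1.03·[0.4778·55.0836 + 0.5222·0.0000] = 25.5512; exercise value = 0.0000 ≤ continuation, so V_0 = 25.5512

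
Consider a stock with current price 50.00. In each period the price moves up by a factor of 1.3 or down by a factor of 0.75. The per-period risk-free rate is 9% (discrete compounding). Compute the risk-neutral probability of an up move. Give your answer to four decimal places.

p = 0.6182

Risk-neutral probability p = (1 + 0.09 − 0.75)/(1.3 − 0.75) = 0.3400/0.5500 = 0.6182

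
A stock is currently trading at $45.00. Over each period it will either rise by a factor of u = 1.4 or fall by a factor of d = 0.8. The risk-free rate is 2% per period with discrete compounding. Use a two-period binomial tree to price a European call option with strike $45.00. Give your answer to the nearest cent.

Risk-neutral probability p = (1 + 0.02 − 0.8)/(1.4 − 0.8) = 0.2200/0.6000 = 0.3667
Terminal stock prices: S_uu = 88.2, S_ud = 50.4, S_dd = 28.8
Terminal payoffs (S − K): max(43.2, 0) = 43.2, max(5.4, 0) = 5.4, max(-16.2, 0) = 0
Node u (S = 63): V_u = 1/1.02·[0.3667·43.2000 + 0.6333·5.4000] = 18.8824
Node d (S = 36): V_d = 1/1.02·[0.3667·5.4000 + 0.6333·0.0000] = 1.9412
Node 0 (S = 45): V_0 = 1/1.02·[0.3667·18.8824 + 0.6333·1.9412] = 7.9931

$7.99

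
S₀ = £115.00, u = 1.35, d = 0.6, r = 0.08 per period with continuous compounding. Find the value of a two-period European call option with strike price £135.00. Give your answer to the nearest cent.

Risk-neutral probability p = (e^0.08 − 0.6)/(1.35 − 0.6) = 0.4833/0.7500 = 0.6444
Terminal stock prices: S_uu = 209.6, S_ud = 93.15, S_dd = 41.4
Terminal payoffs (S − K): max(74.59, 0) = 74.59, max(-41.85, 0) = 0, max(-93.6, 0) = 0
Node u (S = 155.2): V_u = e^(−0.08)·[0.6444·74.5875 + 0.3556·0.0000] = 44.3676
Node d (S = 69): V_d = e^(−0.08)·[0.6444·0.0000 + 0.3556·0.0000] = 0.0000
Node 0 (S = 115): V_0 = e^(−0.08)·[0.6444·44.3676 + 0.3556·0.0000] = 26.3917

£26.39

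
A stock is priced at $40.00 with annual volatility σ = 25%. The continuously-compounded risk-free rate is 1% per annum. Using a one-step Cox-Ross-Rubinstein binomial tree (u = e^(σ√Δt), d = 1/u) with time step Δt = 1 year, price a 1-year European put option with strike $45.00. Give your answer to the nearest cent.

$7.43

CRR parameters: u = e^(σ√Δt) = e^(0.25·√1) = 1.2840, d = 1/u = 0.7788
Per-period rate: rΔt = 0.01·1 = 0.01, so R = e^0.01 = 1.0101
Risk-neutral probability p = (e^0.01 − 0.7788)/(1.2840 − 0.7788) = 0.2312/0.5052 = 0.4577
Terminal stock prices: S_u = 51.36, S_d = 31.15
Terminal payoffs (K − S): max(-6.361, 0) = 0, max(13.85, 0) = 13.85
Node 0 (S = 40): V_0 = e^(−0.01)·[0.4577·0.0000 + 0.5423·13.8480] = 7.4348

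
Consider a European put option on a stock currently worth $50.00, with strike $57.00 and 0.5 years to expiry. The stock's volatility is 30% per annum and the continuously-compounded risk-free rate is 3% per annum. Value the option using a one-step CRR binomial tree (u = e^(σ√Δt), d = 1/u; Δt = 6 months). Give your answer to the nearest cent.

$8.44

CRR parameters: u = e^(σ√Δt) = e^(0.3·√0.5) = 1.2363, d = 1/u = 0.8089
Per-period rate: rΔt = 0.03·0.5 = 0.015, so R = e^0.015 = 1.0151
Risk-neutral probability p = (e^0.015 − 0.8089)/(1.2363 − 0.8089) = 0.2063/0.4275 = 0.4825
Terminal stock prices: S_u = 61.82, S_d = 40.44
Terminal payoffs (K − S): max(-4.816, 0) = 0, max(16.56, 0) = 16.56
Node 0 (S = 50): V_0 = e^(−0.015)·[0.4825·0.0000 + 0.5175·16.5571] = 8.4404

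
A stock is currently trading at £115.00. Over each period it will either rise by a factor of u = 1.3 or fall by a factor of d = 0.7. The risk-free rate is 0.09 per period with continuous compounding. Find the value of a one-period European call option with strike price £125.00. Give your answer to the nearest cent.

£14.71

Risk-neutral probability p = (e^0.09 − 0.7)/(1.3 − 0.7) = 0.3942/0.6000 = 0.6570
Terminal stock prices: S_u = 149.5, S_d = 80.5
Terminal payoffs (S − K): max(24.5, 0) = 24.5, max(-44.5, 0) = 0
Node 0 (S = 115): V_0 = e^(−0.09)·[0.6570·24.5000 + 0.3430·0.0000] = 14.7101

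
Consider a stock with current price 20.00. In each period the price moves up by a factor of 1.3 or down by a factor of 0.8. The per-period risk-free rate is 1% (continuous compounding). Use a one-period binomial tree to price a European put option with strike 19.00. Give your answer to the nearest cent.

Risk-neutral probability p = (e^0.01 − 0.8)/(1.3 − 0.8) = 0.2101/0.5000 = 0.4201
Terminal stock prices: S_u = 26, S_d = 16
Terminal payoffs (K − S): max(-7, 0) = 0, max(3, 0) = 3
Node 0 (S = 20): V_0 = e^(−0.01)·[0.4201·0.0000 + 0.5799·3.0000] = 1.7224

1.72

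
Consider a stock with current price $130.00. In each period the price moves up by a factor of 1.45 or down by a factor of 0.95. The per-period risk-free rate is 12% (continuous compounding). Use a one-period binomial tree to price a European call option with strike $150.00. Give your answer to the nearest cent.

Risk-neutral probability p = (e^0.12 − 0.95)/(1.45 − 0.95) = 0.1775/0.5000 = 0.3550
Terminal stock prices: S_u = 188.5, S_d = 123.5
Terminal payoffs (S − K): max(38.5, 0) = 38.5, max(-26.5, 0) = 0
Node 0 (S = 130): V_0 = e^(−0.12)·[0.3550·38.5000 + 0.6450·0.0000] = 12.1218

$12.12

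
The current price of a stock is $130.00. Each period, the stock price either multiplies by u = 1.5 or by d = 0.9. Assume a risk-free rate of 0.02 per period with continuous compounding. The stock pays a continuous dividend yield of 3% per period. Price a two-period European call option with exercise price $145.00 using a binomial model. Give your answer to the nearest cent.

$10.67

Per-period risk-free factor R = e^0.02 = 1.0202; dividend-adjusted growth = e^(0.02−0.03) = 0.9900.
Risk-neutral probability p = (0.9900 − 0.9)/(1.5 − 0.9) = 0.0900/0.6000 = 0.1501
Terminal stock prices: S_uu = 292.5, S_ud = 175.5, S_dd = 105.3
Terminal payoffs (S − K): max(147.5, 0) = 147.5, max(30.5, 0) = 30.5, max(-39.7, 0) = 0
Node u (S = 195): V_u = e^(−0.02)·[0.1501·147.5000 + 0.8499·30.5000] = 47.1081
Node d (S = 117): V_d = e^(−0.02)·[0.1501·30.5000 + 0.8499·0.0000] = 4.4869
Node 0 (S = 130): V_0 = e^(−0.02)·[0.1501·47.1081 + 0.8499·4.4869] = 10.6681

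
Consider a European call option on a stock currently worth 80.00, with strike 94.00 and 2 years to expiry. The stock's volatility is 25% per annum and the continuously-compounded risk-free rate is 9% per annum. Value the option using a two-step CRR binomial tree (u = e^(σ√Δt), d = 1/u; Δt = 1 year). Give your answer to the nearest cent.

CRR parameters: u = e^(σ√Δt) = e^(0.25·√1) = 1.2840, d = 1/u = 0.7788
Per-period rate: rΔt = 0.09·1 = 0.09, so R = e^0.09 = 1.0942
Risk-neutral probability p = (e^0.09 − 0.7788)/(1.2840 − 0.7788) = 0.3154/0.5052 = 0.6242
Terminal stock prices: S_uu = 131.9, S_ud = 80, S_dd = 48.52
Terminal payoffs (S − K): max(37.9, 0) = 37.9, max(-14, 0) = 0, max(-45.48, 0) = 0
Node u (S = 102.7): V_u = e^(−0.09)·[0.6242·37.8977 + 0.3758·0.0000] = 21.6206
Node d (S = 62.3): V_d = e^(−0.09)·[0.6242·0.0000 + 0.3758·0.0000] = 0.0000
Node 0 (S = 80): V_0 = e^(−0.09)·[0.6242·21.6206 + 0.3758·0.0000] = 12.3345

12.33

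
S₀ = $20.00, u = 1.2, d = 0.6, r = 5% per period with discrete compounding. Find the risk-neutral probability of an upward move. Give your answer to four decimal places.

p = 0.7500

Risk-neutral probability p = (1 + 0.05 − 0.6)/(1.2 − 0.6) = 0.4500/0.6000 = 0.7500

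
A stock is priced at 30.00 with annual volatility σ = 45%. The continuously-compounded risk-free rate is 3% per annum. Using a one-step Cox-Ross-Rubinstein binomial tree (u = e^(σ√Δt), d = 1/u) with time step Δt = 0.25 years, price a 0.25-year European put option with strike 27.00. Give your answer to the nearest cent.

CRR parameters: u = e^(σ√Δt) = e^(0.45·√0.25) = 1.2523, d = 1/u = 0.7985
Per-period rate: rΔt = 0.03·0.25 = 0.0075, so R = e^0.0075 = 1.0075
Risk-neutral probability p = (e^0.0075 − 0.7985)/(1.2523 − 0.7985) = 0.2090/0.4538 = 0.4606
Terminal stock prices: S_u = 37.57, S_d = 23.96
Terminal payoffs (K − S): max(-10.57, 0) = 0, max(3.045, 0) = 3.045
Node 0 (S = 30): V_0 = e^(−0.0075)·[0.4606·0.0000 + 0.5394·3.0445] = 1.6300

1.63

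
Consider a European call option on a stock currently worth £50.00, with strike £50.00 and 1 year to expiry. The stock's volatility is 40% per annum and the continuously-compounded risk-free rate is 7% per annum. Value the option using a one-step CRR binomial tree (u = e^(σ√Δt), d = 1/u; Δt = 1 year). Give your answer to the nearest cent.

£11.23

CRR parameters: u = e^(σ√Δt) = e^(0.4·√1) = 1.4918, d = 1/u = 0.6703
Per-period rate: rΔt = 0.07·1 = 0.07, so R = e^0.07 = 1.0725
Risk-neutral probability p = (e^0.07 − 0.6703)/(1.4918 − 0.6703) = 0.4022/0.8215 = 0.4896
Terminal stock prices: S_u = 74.59, S_d = 33.52
Terminal payoffs (S − K): max(24.59, 0) = 24.59, max(-16.48, 0) = 0
Node 0 (S = 50): V_0 = e^(−0.07)·[0.4896·24.5912 + 0.5104·0.0000] = 11.2253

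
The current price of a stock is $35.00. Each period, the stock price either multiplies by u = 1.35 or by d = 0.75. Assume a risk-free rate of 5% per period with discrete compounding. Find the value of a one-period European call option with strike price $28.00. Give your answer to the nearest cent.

Risk-neutral probability p = (1 + 0.05 − 0.75)/(1.35 − 0.75) = 0.3000/0.6000 = 0.5000
Terminal stock prices: S_u = 47.25, S_d = 26.25
Terminal payoffs (S − K): max(19.25, 0) = 19.25, max(-1.75, 0) = 0
Node 0 (S = 35): V_0 = 1/1.05·[0.5000·19.2500 + 0.5000·0.0000] = 9.1667

$9.17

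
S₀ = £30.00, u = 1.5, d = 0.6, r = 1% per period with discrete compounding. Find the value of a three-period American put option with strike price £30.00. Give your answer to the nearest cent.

Risk-neutral probability p = (1 + 0.01 − 0.6)/(1.5 − 0.6) = 0.4100/0.9000 = 0.4556
Terminal stock prices: S_uuu = 101.2, S_uud = 40.5, S_udd = 16.2, S_ddd = 6.48
Terminal payoffs (K − S): max(-71.25, 0) = 0, max(-10.5, 0) = 0, max(13.8, 0) = 13.8, max(23.52, 0) = 23.52
Node uu (S = 67.5): continuation = 1/1.01·[0.4556·0.0000 + 0.5444·0.0000] = 0.0000; exercise value = 0.0000 ≤ continuation, so V_uu = 0.0000
Node ud (S = 27): continuation = 1/1.01·[0.4556·0.0000 + 0.5444·13.8000] = 7.4389; exercise value = 3.0000 ≤ continuation, so V_ud = 7.4389
Node dd (S = 10.8): continuation = 1/1.01·[0.4556·13.8000 + 0.5444·23.5200] = 18.9030; exercise value = 19.2000 > continuation, so V_dd = 19.2000 (exercise)
Node u (S = 45): continuation = 1/1.01·[0.4556·0.0000 + 0.5444·7.4389] = 4.0100; exercise value = 0.0000 ≤ continuation, so V_u = 4.0100
Node d (S = 18): continuation = 1/1.01·[0.4556·7.4389 + 0.5444·19.2000] = 13.7051; exercise value = 12.0000 ≤ continuation, so V_d = 13.7051
Node 0 (S = 30): continuation = 1/1.01·[0.4556·4.0100 + 0.5444·13.7051] = 9.1965; exercise value = 0.0000 ≤ continuation, so V_0 = 9.1965

£9.20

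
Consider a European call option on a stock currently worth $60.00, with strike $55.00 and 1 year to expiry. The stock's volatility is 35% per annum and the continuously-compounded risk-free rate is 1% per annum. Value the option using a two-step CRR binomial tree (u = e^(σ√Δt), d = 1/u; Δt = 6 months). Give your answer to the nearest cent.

CRR parameters: u = e^(σ√Δt) = e^(0.35·√0.5) = 1.2808, d = 1/u = 0.7808
Per-period rate: rΔt = 0.01·0.5 = 0.005, so R = e^0.005 = 1.0050
Risk-neutral probability p = (e^0.005 − 0.7808)/(1.2808 − 0.7808) = 0.2243/0.5000 = 0.4485
Terminal stock prices: S_uu = 98.43, S_ud = 60, S_dd = 36.58
Terminal payoffs (S − K): max(43.43, 0) = 43.43, max(5, 0) = 5, max(-18.42, 0) = 0
Node u (S = 76.85): V_u = e^(−0.005)·[0.4485·43.4274 + 0.5515·5.0000] = 22.1225
Node d (S = 46.85): V_d = e^(−0.005)·[0.4485·5.0000 + 0.5515·0.0000] = 2.2311
Node 0 (S = 60): V_0 = e^(−0.005)·[0.4485·22.1225 + 0.5515·2.2311] = 11.0961

$11.10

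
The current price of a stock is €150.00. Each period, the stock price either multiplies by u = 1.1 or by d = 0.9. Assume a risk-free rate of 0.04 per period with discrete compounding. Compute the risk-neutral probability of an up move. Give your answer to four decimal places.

Risk-neutral probability p = (1 + 0.04 − 0.9)/(1.1 − 0.9) = 0.1400/0.2000 = 0.7000

p = 0.7000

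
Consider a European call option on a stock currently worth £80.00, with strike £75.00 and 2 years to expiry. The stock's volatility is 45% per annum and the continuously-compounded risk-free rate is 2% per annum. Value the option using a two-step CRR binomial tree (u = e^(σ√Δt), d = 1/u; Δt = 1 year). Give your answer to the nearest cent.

£22.10

CRR parameters: u = e^(σ√Δt) = e^(0.45·√1) = 1.5683, d = 1/u = 0.6376
Per-period rate: rΔt = 0.02·1 = 0.02, so R = e^0.02 = 1.0202
Risk-neutral probability p = (e^0.02 − 0.6376)/(1.5683 − 0.6376) = 0.3826/0.9307 = 0.4111
Terminal stock prices: S_uu = 196.8, S_ud = 80, S_dd = 32.53
Terminal payoffs (S − K): max(121.8, 0) = 121.8, max(5, 0) = 5, max(-42.47, 0) = 0
Node u (S = 125.5): V_u = e^(−0.02)·[0.4111·121.7682 + 0.5889·5.0000] = 51.9501
Node d (S = 51.01): V_d = e^(−0.02)·[0.4111·5.0000 + 0.5889·0.0000] = 2.0146
Node 0 (S = 80): V_0 = e^(−0.02)·[0.4111·51.9501 + 0.5889·2.0146] = 22.0951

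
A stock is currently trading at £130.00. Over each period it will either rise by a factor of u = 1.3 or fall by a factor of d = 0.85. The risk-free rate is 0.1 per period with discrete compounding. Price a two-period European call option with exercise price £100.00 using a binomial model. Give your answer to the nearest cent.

£48.35

Risk-neutral probability p = (1 + 0.1 − 0.85)/(1.3 − 0.85) = 0.2500/0.4500 = 0.5556
Terminal stock prices: S_uu = 219.7, S_ud = 143.7, S_dd = 93.92
Terminal payoffs (S − K): max(119.7, 0) = 119.7, max(43.65, 0) = 43.65, max(-6.075, 0) = 0
Node u (S = 169): V_u = 1/1.1·[0.5556·119.7000 + 0.4444·43.6500] = 78.0909
Node d (S = 110.5): V_d = 1/1.1·[0.5556·43.6500 + 0.4444·0.0000] = 22.0455
Node 0 (S = 130): V_0 = 1/1.1·[0.5556·78.0909 + 0.4444·22.0455] = 48.3471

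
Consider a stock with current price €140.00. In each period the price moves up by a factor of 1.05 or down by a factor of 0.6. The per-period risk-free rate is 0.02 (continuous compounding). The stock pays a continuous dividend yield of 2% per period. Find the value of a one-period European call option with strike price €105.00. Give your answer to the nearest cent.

€36.59

Per-period risk-free factor R = e^0.02 = 1.0202; dividend-adjusted growth = e^(0.02−0.02) = 1.0000.
Risk-neutral probability p = (1.0000 − 0.6)/(1.05 − 0.6) = 0.4000/0.4500 = 0.8889
Terminal stock prices: S_u = 147, S_d = 84
Terminal payoffs (S − K): max(42, 0) = 42, max(-21, 0) = 0
Node 0 (S = 140): V_0 = e^(−0.02)·[0.8889·42.0000 + 0.1111·0.0000] = 36.5941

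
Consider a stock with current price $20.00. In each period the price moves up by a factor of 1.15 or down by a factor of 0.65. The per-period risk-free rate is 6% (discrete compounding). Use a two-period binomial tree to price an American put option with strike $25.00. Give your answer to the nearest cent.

Risk-neutral probability p = (1 + 0.06 − 0.65)/(1.15 − 0.65) = 0.4100/0.5000 = 0.8200
Terminal stock prices: S_uu = 26.45, S_ud = 14.95, S_dd = 8.45
Terminal payoffs (K − S): max(-1.45, 0) = 0, max(10.05, 0) = 10.05, max(16.55, 0) = 16.55
Node u (S = 23): continuation = 1/1.06·[0.8200·0.0000 + 0.1800·10.0500] = 1.7066; exercise value = 2.0000 > continuation, so V_u = 2.0000 (exercise)
Node d (S = 13): continuation = 1/1.06·[0.8200·10.0500 + 0.1800·16.5500] = 10.5849; exercise value = 12.0000 > continuation, so V_d = 12.0000 (exercise)
Node 0 (S = 20): continuation = 1/1.06·[0.8200·2.0000 + 0.1800·12.0000] = 3.5849; exercise value = 5.0000 > continuation, so V_0 = 5.0000 (exercise)

$5.00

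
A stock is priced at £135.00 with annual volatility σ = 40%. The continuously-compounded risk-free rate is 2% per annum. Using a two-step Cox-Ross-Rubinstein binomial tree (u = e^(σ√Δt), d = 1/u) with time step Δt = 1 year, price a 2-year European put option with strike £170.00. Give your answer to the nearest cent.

CRR parameters: u = e^(σ√Δt) = e^(0.4·√1) = 1.4918, d = 1/u = 0.6703
Per-period rate: rΔt = 0.02·1 = 0.02, so R = e^0.02 = 1.0202
Risk-neutral probability p = (e^0.02 − 0.6703)/(1.4918 − 0.6703) = 0.3499/0.8215 = 0.4259
Terminal stock prices: S_uu = 300.4, S_ud = 135, S_dd = 60.66
Terminal payoffs (K − S): max(-130.4, 0) = 0, max(35, 0) = 35, max(109.3, 0) = 109.3
Node u (S = 201.4): V_u = e^(−0.02)·[0.4259·0.0000 + 0.5741·35.0000] = 19.6955
Node d (S = 90.49): V_d = e^(−0.02)·[0.4259·35.0000 + 0.5741·109.3406] = 76.1406
Node 0 (S = 135): V_0 = e^(−0.02)·[0.4259·19.6955 + 0.5741·76.1406] = 51.0688

£51.07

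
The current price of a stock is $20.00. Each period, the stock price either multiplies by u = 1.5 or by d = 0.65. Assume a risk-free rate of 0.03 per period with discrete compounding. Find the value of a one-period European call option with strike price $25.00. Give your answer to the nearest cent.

Risk-neutral probability p = (1 + 0.03 − 0.65)/(1.5 − 0.65) = 0.3800/0.8500 = 0.4471
Terminal stock prices: S_u = 30, S_d = 13
Terminal payoffs (S − K): max(5, 0) = 5, max(-12, 0) = 0
Node 0 (S = 20): V_0 = 1/1.03·[0.4471·5.0000 + 0.5529·0.0000] = 2.1702

$2.17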